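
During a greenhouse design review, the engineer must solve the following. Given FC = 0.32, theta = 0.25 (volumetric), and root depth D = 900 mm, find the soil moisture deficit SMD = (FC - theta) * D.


SMD = (FC - theta) * D
    = (0.32 - 0.25) * 900
    = 0.070 * 900
    = 63 mm


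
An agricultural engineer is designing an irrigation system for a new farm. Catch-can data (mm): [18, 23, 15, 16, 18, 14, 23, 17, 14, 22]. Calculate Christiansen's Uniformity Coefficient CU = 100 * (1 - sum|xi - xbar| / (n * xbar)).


xbar = 180 / 10 = 18
sum|xi - xbar| = 28
CU = 100 * (1 - 28 / (10 * 18))
   = 100 * (1 - 0.1556)
   = 84.44%


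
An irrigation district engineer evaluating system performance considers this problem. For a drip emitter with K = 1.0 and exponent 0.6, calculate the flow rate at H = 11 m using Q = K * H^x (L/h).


Q = K * H^x
  = 1.0 * 11^0.6
  = 1.0 * 4.2154
  = 4.22 L/h


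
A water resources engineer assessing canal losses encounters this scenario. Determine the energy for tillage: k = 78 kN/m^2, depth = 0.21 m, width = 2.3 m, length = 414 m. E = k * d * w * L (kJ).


E = k * d * w * L
  = 78 * 0.21 * 2.3 * 414
  = 15597.04 kJ


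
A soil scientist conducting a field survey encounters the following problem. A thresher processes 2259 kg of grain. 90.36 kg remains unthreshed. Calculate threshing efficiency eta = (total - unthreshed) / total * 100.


eta = (total - unthreshed) / total * 100
    = (2259 - 90.36) / 2259 * 100
    = 2168.64 / 2259 * 100
    = 96%


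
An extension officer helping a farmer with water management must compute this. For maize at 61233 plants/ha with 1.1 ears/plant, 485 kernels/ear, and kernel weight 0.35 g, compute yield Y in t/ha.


Y = density * ears * kernels * kw
  = 61233 * 1.1 * 485 * 0.35 g/ha
  = 11433731.93 g/ha
  = 11433.73 kg/ha = 11.43 t/ha


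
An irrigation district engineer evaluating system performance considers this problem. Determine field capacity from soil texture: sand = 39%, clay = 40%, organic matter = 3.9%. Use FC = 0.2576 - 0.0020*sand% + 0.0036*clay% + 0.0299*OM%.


FC = 0.2576 - 0.0020*39 + 0.0036*40 + 0.0299*3.9
   = 0.2576 - 0.0780 + 0.1440 + 0.1166
   = 0.4402


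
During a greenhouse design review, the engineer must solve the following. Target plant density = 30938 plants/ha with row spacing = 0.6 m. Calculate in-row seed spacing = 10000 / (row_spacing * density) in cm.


spacing = 10000 / (row_sp * density)
        = 10000 / (0.6 * 30938)
        = 10000 / 18562.80
        = 0.53871 m = 53.87 cm


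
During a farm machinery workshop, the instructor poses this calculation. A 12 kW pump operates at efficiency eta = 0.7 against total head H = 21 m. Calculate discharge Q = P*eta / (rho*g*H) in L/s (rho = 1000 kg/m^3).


Q = (P * 1000 * eta) / (rho * g * H)
  = (12 * 1000 * 0.7) / (1000 * 9.81 * 21)
  = 8400 / 206010
  = 0.04077 m^3/s = 40.77 L/s


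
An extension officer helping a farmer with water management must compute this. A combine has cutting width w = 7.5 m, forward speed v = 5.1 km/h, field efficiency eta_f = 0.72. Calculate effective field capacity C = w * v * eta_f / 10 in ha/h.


C = w * v * eta_f / 10
  = 7.5 * 5.1 * 0.72 / 10
  = 27.54 / 10
  = 2.75 ha/h


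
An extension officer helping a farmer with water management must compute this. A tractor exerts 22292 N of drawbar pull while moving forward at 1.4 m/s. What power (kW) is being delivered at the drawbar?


P = F * v / 1000
  = 22292 * 1.4 / 1000
  = 31208.80 / 1000
  = 31.21 kW


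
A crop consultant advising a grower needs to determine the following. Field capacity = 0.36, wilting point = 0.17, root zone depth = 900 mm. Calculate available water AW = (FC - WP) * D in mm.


AW = (FC - WP) * D
   = (0.36 - 0.17) * 900
   = 0.19 * 900
   = 171 mm


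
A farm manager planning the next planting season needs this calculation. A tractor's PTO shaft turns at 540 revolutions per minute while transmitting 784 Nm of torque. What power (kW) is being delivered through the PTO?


P = 2*pi*n*T / 60000
  = 2*pi * 540 * 784 / 60000
  = 2660049.33 / 60000
  = 44.33 kW


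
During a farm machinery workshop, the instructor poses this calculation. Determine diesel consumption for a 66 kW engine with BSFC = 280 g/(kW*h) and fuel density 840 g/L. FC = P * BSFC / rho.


FC = P * BSFC / rho_fuel
   = 66 * 280 / 840
   = 18480 / 840
   = 22 L/h


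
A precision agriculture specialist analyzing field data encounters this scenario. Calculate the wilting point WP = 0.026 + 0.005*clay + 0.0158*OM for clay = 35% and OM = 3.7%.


WP = 0.026 + 0.005*35 + 0.0158*3.7
   = 0.026 + 0.1750 + 0.0585
   = 0.2595


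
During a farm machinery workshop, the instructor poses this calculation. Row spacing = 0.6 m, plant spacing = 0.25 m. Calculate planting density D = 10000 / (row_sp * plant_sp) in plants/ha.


D = 10000 / (row_sp * plant_sp)
  = 10000 / (0.6 * 0.25)
  = 10000 / 0.1500
  = 66666.67 plants/ha


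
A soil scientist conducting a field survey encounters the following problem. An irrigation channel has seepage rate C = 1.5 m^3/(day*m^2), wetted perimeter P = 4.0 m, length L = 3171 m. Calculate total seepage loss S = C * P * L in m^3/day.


S = C * P * L
  = 1.5 * 4.0 * 3171
  = 19026 m^3/day


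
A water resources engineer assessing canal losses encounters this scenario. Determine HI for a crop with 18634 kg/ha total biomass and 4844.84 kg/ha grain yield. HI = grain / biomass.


HI = grain_yield / biomass
   = 4844.84 / 18634
   = 0.26


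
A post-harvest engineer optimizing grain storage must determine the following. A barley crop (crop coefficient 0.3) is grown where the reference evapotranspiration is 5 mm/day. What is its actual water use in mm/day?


ETc = Kc * ET0
    = 0.3 * 5
    = 1.50 mm/day


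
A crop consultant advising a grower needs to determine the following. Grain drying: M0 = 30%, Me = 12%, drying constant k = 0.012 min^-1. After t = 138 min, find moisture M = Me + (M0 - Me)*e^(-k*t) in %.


M = Me + (M0 - Me) * e^(-k*t)
  = 12 + (30 - 12) * e^(-0.012*138)
  = 12 + 18 * e^(-1.656)
  = 12 + 18 * 0.19090
  = 12 + 3.4362
  = 15.44%


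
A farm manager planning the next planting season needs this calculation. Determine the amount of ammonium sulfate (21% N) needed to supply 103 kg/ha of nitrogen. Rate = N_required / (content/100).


Rate = N_required / (N_content / 100)
     = 103 / (21 / 100)
     = 103 / 0.21
     = 490.48 kg/ha


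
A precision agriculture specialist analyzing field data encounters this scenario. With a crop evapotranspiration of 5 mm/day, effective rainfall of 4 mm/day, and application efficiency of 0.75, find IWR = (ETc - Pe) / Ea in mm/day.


IWR = (ETc - Pe) / Ea
    = (5 - 4) / 0.75
    = 1 / 0.75
    = 1.33 mm/day


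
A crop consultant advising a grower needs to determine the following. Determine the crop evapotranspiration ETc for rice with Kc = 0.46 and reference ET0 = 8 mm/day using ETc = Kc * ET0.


ETc = Kc * ET0
    = 0.46 * 8
    = 3.68 mm/day


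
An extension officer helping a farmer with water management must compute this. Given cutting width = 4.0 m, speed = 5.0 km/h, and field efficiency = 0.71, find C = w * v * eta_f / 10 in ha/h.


C = w * v * eta_f / 10
  = 4.0 * 5.0 * 0.71 / 10
  = 14.20 / 10
  = 1.42 ha/h


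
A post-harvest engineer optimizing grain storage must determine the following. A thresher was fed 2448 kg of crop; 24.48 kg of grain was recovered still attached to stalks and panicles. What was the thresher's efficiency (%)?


eta = (total - unthreshed) / total * 100
    = (2448 - 24.48) / 2448 * 100
    = 2423.52 / 2448 * 100
    = 99%


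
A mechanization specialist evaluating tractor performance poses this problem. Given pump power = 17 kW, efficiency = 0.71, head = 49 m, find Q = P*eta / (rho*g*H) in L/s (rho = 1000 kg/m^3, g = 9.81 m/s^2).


Q = (P * 1000 * eta) / (rho * g * H)
  = (17 * 1000 * 0.71) / (1000 * 9.81 * 49)
  = 12070 / 480690
  = 0.02511 m^3/s = 25.11 L/s


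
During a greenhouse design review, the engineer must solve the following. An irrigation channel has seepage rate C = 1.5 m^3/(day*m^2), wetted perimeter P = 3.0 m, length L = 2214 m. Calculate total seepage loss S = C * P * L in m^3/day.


S = C * P * L
  = 1.5 * 3.0 * 2214
  = 9963 m^3/day


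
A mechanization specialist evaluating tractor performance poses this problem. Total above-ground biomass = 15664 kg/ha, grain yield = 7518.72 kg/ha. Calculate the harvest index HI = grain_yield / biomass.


HI = grain_yield / biomass
   = 7518.72 / 15664
   = 0.48


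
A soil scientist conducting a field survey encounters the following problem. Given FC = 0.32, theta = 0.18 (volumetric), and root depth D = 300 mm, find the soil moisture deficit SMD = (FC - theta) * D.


SMD = (FC - theta) * D
    = (0.32 - 0.18) * 300
    = 0.140 * 300
    = 42 mm


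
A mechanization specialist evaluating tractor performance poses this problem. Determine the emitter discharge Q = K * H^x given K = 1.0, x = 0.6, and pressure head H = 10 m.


Q = K * H^x
  = 1.0 * 10^0.6
  = 1.0 * 3.9811
  = 3.98 L/h


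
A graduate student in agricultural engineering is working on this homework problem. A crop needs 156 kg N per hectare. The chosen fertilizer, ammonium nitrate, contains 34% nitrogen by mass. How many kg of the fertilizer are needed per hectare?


Rate = N_required / (N_content / 100)
     = 156 / (34 / 100)
     = 156 / 0.34
     = 458.82 kg/ha


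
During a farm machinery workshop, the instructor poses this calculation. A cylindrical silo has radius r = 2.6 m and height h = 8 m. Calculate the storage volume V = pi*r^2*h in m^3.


V = pi * r^2 * h
  = pi * 2.6^2 * 8
  = pi * 6.76 * 8
  = 169.90 m^3


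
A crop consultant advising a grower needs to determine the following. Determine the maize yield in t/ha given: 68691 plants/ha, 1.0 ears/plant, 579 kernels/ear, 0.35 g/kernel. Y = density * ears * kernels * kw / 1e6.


Y = density * ears * kernels * kw
  = 68691 * 1.0 * 579 * 0.35 g/ha
  = 13920231.15 g/ha
  = 13920.23 kg/ha = 13.92 t/ha


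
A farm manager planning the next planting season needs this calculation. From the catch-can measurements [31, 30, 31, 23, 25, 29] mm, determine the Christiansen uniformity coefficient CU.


xbar = 169 / 6 = 28.167
sum|xi - xbar| = 16.667
CU = 100 * (1 - 16.667 / (6 * 28.167))
   = 100 * (1 - 0.0986)
   = 90.14%


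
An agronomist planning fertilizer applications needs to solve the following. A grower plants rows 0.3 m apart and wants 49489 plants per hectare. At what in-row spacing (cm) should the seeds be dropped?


spacing = 10000 / (row_sp * density)
        = 10000 / (0.3 * 49489)
        = 10000 / 14846.70
        = 0.67355 m = 67.36 cm


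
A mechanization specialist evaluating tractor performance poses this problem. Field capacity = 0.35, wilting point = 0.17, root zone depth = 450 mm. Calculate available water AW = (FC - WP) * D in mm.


AW = (FC - WP) * D
   = (0.35 - 0.17) * 450
   = 0.18 * 450
   = 81 mm


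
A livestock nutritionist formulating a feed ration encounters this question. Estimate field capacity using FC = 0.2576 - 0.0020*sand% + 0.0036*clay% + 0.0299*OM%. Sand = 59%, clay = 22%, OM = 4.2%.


FC = 0.2576 - 0.0020*59 + 0.0036*22 + 0.0299*4.2
   = 0.2576 - 0.1180 + 0.0792 + 0.1256
   = 0.3444


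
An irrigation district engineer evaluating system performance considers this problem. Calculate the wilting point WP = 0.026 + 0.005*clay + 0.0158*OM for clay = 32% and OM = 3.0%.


WP = 0.026 + 0.005*32 + 0.0158*3.0
   = 0.026 + 0.1600 + 0.0474
   = 0.2334


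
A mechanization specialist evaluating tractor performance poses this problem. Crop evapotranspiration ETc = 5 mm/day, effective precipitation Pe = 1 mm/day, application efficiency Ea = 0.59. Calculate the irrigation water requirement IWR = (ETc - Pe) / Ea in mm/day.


IWR = (ETc - Pe) / Ea
    = (5 - 1) / 0.59
    = 4 / 0.59
    = 6.78 mm/day


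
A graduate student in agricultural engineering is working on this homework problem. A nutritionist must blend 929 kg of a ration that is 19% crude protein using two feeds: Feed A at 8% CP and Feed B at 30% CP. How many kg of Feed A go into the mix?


parts_A = CP_b - target = 30 - 19 = 11
parts_B = target - CP_a = 19 - 8 = 11
total_parts = 11 + 11 = 22
Feed A = 929 * 11 / 22 = 464.50 kg
Feed B = 929 * 11 / 22 = 464.50 kg


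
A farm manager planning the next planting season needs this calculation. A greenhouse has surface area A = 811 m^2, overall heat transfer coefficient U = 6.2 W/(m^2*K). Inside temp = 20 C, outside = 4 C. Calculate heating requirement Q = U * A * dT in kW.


dT = 20 - (4) = 16 K
Q = U * A * dT
  = 6.2 * 811 * 16
  = 80451.20 W = 80.45 kW


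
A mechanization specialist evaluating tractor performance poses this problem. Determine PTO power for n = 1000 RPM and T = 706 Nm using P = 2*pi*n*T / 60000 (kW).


P = 2*pi*n*T / 60000
  = 2*pi * 1000 * 706 / 60000
  = 4435928.83 / 60000
  = 73.93 kW


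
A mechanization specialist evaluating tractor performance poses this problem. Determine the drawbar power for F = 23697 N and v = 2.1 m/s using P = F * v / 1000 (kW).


P = F * v / 1000
  = 23697 * 2.1 / 1000
  = 49763.70 / 1000
  = 49.76 kW


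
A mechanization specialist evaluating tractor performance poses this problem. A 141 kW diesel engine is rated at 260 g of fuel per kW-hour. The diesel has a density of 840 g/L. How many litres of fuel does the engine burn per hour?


FC = P * BSFC / rho_fuel
   = 141 * 260 / 840
   = 36660 / 840
   = 43.64 L/h


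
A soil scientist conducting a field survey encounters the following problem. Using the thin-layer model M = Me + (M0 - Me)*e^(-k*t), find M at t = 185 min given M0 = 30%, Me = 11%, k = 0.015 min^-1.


M = Me + (M0 - Me) * e^(-k*t)
  = 11 + (30 - 11) * e^(-0.015*185)
  = 11 + 19 * e^(-2.775)
  = 11 + 19 * 0.06235
  = 11 + 1.1846
  = 12.18%


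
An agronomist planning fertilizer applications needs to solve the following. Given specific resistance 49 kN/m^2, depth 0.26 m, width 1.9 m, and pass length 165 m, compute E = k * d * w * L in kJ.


E = k * d * w * L
  = 49 * 0.26 * 1.9 * 165
  = 3993.99 kJ


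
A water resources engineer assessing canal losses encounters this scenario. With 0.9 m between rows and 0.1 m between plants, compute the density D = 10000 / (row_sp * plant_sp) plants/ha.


D = 10000 / (row_sp * plant_sp)
  = 10000 / (0.9 * 0.1)
  = 10000 / 0.0900
  = 111111.11 plants/ha


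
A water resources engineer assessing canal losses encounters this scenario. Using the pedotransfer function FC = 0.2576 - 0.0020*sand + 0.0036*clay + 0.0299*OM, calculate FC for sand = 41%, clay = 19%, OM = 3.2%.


FC = 0.2576 - 0.0020*41 + 0.0036*19 + 0.0299*3.2
   = 0.2576 - 0.0820 + 0.0684 + 0.0957
   = 0.3397


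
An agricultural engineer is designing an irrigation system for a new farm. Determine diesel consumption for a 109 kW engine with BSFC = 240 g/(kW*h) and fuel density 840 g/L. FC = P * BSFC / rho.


FC = P * BSFC / rho_fuel
   = 109 * 240 / 840
   = 26160 / 840
   = 31.14 L/h


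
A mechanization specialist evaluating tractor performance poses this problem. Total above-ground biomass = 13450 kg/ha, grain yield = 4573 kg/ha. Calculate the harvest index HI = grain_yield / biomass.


HI = grain_yield / biomass
   = 4573 / 13450
   = 0.34


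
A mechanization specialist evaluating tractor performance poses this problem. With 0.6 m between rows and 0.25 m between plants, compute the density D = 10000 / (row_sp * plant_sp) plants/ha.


D = 10000 / (row_sp * plant_sp)
  = 10000 / (0.6 * 0.25)
  = 10000 / 0.1500
  = 66666.67 plants/ha


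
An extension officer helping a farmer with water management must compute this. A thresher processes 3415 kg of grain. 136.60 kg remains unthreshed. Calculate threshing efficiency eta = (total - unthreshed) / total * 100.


eta = (total - unthreshed) / total * 100
    = (3415 - 136.60) / 3415 * 100
    = 3278.40 / 3415 * 100
    = 96%


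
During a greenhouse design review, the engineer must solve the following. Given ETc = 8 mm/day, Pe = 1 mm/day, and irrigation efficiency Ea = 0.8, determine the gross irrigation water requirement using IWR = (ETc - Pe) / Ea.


IWR = (ETc - Pe) / Ea
    = (8 - 1) / 0.8
    = 7 / 0.8
    = 8.75 mm/day


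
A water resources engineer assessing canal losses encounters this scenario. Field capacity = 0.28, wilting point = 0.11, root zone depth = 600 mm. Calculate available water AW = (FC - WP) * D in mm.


AW = (FC - WP) * D
   = (0.28 - 0.11) * 600
   = 0.17 * 600
   = 102 mm


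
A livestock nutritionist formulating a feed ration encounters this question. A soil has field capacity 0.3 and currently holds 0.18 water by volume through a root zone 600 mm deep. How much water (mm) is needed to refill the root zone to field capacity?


SMD = (FC - theta) * D
    = (0.3 - 0.18) * 600
    = 0.120 * 600
    = 72 mm


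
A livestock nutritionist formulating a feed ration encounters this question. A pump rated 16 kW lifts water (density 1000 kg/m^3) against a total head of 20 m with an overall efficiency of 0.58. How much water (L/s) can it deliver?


Q = (P * 1000 * eta) / (rho * g * H)
  = (16 * 1000 * 0.58) / (1000 * 9.81 * 20)
  = 9280 / 196200
  = 0.04730 m^3/s = 47.30 L/s


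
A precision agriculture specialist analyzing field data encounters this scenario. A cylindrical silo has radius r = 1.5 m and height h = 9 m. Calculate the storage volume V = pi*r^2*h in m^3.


V = pi * r^2 * h
  = pi * 1.5^2 * 9
  = pi * 2.25 * 9
  = 63.62 m^3


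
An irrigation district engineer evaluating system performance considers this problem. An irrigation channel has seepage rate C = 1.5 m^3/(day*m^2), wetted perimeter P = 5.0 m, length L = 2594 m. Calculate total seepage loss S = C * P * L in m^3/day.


S = C * P * L
  = 1.5 * 5.0 * 2594
  = 19455 m^3/day


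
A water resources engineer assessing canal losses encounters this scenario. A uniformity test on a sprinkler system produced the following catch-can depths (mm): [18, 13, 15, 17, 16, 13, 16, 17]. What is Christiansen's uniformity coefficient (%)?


xbar = 125 / 8 = 15.625
sum|xi - xbar| = 11.750
CU = 100 * (1 - 11.750 / (8 * 15.625))
   = 100 * (1 - 0.0940)
   = 90.60%


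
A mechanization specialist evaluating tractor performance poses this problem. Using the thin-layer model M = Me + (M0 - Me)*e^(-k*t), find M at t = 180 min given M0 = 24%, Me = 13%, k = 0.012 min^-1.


M = Me + (M0 - Me) * e^(-k*t)
  = 13 + (24 - 13) * e^(-0.012*180)
  = 13 + 11 * e^(-2.160)
  = 13 + 11 * 0.11533
  = 13 + 1.2686
  = 14.27%


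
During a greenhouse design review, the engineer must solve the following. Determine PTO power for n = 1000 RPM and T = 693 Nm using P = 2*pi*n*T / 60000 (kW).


P = 2*pi*n*T / 60000
  = 2*pi * 1000 * 693 / 60000
  = 4354247.42 / 60000
  = 72.57 kW


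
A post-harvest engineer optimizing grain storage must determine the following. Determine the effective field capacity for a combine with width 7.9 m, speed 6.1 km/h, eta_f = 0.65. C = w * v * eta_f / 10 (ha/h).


C = w * v * eta_f / 10
  = 7.9 * 6.1 * 0.65 / 10
  = 31.32 / 10
  = 3.13 ha/h


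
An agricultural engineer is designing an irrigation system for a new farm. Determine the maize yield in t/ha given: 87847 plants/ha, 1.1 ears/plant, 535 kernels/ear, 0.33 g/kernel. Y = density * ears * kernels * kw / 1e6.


Y = density * ears * kernels * kw
  = 87847 * 1.1 * 535 * 0.33 g/ha
  = 17060326.64 g/ha
  = 17060.33 kg/ha = 17.06 t/ha


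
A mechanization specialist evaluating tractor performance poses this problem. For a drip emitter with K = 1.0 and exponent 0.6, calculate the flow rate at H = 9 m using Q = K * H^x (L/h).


Q = K * H^x
  = 1.0 * 9^0.6
  = 1.0 * 3.7372
  = 3.74 L/h


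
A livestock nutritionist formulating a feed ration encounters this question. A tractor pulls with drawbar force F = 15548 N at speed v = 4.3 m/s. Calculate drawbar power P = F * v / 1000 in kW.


P = F * v / 1000
  = 15548 * 4.3 / 1000
  = 66856.40 / 1000
  = 66.86 kW


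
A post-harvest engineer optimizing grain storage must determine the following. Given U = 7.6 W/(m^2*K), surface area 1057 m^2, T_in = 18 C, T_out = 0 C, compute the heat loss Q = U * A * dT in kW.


dT = 18 - (0) = 18 K
Q = U * A * dT
  = 7.6 * 1057 * 18
  = 144597.60 W = 144.60 kW


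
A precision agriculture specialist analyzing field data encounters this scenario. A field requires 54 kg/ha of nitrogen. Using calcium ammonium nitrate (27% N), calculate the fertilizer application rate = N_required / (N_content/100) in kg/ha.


Rate = N_required / (N_content / 100)
     = 54 / (27 / 100)
     = 54 / 0.27
     = 200 kg/ha


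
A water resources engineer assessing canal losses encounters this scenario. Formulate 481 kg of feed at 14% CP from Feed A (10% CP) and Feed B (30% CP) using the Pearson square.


parts_A = CP_b - target = 30 - 14 = 16
parts_B = target - CP_a = 14 - 10 = 4
total_parts = 16 + 4 = 20
Feed A = 481 * 16 / 20 = 384.80 kg
Feed B = 481 * 4 / 20 = 96.20 kg

384.80 kg


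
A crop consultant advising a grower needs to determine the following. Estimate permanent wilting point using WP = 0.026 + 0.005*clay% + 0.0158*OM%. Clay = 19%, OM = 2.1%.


WP = 0.026 + 0.005*19 + 0.0158*2.1
   = 0.026 + 0.0950 + 0.0332
   = 0.1542


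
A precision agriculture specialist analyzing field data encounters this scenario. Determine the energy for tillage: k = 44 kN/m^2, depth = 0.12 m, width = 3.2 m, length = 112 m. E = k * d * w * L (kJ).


E = k * d * w * L
  = 44 * 0.12 * 3.2 * 112
  = 1892.35 kJ


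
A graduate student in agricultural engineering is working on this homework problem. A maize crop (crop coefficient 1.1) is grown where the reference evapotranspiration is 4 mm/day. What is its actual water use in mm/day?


ETc = Kc * ET0
    = 1.1 * 4
    = 4.40 mm/day


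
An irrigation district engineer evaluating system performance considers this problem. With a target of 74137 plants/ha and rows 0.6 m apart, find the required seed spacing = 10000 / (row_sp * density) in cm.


spacing = 10000 / (row_sp * density)
        = 10000 / (0.6 * 74137)
        = 10000 / 44482.20
        = 0.22481 m = 22.48 cm


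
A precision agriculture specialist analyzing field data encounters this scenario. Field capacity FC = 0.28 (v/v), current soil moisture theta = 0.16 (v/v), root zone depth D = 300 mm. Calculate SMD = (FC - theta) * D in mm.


SMD = (FC - theta) * D
    = (0.28 - 0.16) * 300
    = 0.120 * 300
    = 36 mm


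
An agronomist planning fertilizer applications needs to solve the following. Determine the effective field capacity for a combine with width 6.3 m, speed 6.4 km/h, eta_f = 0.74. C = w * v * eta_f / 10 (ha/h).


C = w * v * eta_f / 10
  = 6.3 * 6.4 * 0.74 / 10
  = 29.84 / 10
  = 2.98 ha/h


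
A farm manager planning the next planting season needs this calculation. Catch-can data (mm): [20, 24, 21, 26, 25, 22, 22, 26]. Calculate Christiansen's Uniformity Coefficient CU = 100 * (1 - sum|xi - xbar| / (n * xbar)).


xbar = 186 / 8 = 23.250
sum|xi - xbar| = 16
CU = 100 * (1 - 16 / (8 * 23.250))
   = 100 * (1 - 0.0860)
   = 91.40%


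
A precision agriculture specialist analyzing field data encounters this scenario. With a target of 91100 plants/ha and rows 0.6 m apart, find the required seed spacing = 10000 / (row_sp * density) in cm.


spacing = 10000 / (row_sp * density)
        = 10000 / (0.6 * 91100)
        = 10000 / 54660
        = 0.18295 m = 18.29 cm


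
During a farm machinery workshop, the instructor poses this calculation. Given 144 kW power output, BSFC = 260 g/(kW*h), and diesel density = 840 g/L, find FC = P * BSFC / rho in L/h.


FC = P * BSFC / rho_fuel
   = 144 * 260 / 840
   = 37440 / 840
   = 44.57 L/h


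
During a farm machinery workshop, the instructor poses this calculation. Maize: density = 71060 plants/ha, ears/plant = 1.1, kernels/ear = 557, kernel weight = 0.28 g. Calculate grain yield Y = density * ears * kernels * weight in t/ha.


Y = density * ears * kernels * kw
  = 71060 * 1.1 * 557 * 0.28 g/ha
  = 12190769.36 g/ha
  = 12190.77 kg/ha = 12.19 t/ha


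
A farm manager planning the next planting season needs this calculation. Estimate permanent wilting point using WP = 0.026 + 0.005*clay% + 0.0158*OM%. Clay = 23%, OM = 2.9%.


WP = 0.026 + 0.005*23 + 0.0158*2.9
   = 0.026 + 0.1150 + 0.0458
   = 0.1868


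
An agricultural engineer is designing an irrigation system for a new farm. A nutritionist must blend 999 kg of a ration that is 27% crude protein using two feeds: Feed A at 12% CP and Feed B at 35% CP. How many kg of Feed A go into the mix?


parts_A = CP_b - target = 35 - 27 = 8
parts_B = target - CP_a = 27 - 12 = 15
total_parts = 8 + 15 = 23
Feed A = 999 * 8 / 23 = 347.48 kg
Feed B = 999 * 15 / 23 = 651.52 kg

347.48 kg


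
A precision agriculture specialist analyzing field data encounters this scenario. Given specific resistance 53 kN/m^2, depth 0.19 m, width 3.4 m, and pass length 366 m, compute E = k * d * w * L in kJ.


E = k * d * w * L
  = 53 * 0.19 * 3.4 * 366
  = 12531.11 kJ


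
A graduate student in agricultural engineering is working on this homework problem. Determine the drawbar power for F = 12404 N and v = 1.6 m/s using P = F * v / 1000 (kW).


P = F * v / 1000
  = 12404 * 1.6 / 1000
  = 19846.40 / 1000
  = 19.85 kW


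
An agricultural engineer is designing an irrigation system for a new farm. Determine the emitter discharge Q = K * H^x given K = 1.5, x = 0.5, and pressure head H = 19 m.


Q = K * H^x
  = 1.5 * 19^0.5
  = 1.5 * 4.3589
  = 6.54 L/h


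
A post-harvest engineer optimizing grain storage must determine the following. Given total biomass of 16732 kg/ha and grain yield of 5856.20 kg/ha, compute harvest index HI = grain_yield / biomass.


HI = grain_yield / biomass
   = 5856.20 / 16732
   = 0.35


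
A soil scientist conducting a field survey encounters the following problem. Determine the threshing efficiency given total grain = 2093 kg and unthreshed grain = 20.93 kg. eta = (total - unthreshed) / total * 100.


eta = (total - unthreshed) / total * 100
    = (2093 - 20.93) / 2093 * 100
    = 2072.07 / 2093 * 100
    = 99%


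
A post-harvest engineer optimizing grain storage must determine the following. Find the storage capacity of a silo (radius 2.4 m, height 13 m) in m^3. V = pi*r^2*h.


V = pi * r^2 * h
  = pi * 2.4^2 * 13
  = pi * 5.76 * 13
  = 235.24 m^3


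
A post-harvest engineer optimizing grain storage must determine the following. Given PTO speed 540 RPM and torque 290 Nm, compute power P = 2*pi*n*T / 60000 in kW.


P = 2*pi*n*T / 60000
  = 2*pi * 540 * 290 / 60000
  = 983946.82 / 60000
  = 16.40 kW


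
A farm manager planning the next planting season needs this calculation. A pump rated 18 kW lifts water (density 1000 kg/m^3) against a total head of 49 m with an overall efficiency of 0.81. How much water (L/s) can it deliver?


Q = (P * 1000 * eta) / (rho * g * H)
  = (18 * 1000 * 0.81) / (1000 * 9.81 * 49)
  = 14580 / 480690
  = 0.03033 m^3/s = 30.33 L/s


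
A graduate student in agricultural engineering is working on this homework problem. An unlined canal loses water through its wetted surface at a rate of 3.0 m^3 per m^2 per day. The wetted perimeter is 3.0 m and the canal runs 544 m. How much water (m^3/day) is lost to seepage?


S = C * P * L
  = 3.0 * 3.0 * 544
  = 4896 m^3/day


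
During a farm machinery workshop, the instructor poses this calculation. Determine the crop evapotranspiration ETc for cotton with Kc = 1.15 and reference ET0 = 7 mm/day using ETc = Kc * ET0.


ETc = Kc * ET0
    = 1.15 * 7
    = 8.05 mm/day


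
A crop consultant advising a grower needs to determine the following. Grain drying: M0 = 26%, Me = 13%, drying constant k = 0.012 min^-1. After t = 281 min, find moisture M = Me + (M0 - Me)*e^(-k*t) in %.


M = Me + (M0 - Me) * e^(-k*t)
  = 13 + (26 - 13) * e^(-0.012*281)
  = 13 + 13 * e^(-3.372)
  = 13 + 13 * 0.03432
  = 13 + 0.4462
  = 13.45%


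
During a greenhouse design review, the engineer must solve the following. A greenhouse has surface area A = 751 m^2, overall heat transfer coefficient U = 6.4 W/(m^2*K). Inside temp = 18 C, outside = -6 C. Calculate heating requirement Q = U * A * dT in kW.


dT = 18 - (-6) = 24 K
Q = U * A * dT
  = 6.4 * 751 * 24
  = 115353.60 W = 115.35 kW


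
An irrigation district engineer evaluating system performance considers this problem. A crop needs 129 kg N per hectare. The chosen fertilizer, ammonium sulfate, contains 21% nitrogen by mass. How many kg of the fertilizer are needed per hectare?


Rate = N_required / (N_content / 100)
     = 129 / (21 / 100)
     = 129 / 0.21
     = 614.29 kg/ha


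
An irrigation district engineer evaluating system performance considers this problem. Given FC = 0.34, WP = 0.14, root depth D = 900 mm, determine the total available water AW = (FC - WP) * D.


AW = (FC - WP) * D
   = (0.34 - 0.14) * 900
   = 0.20 * 900
   = 180 mm


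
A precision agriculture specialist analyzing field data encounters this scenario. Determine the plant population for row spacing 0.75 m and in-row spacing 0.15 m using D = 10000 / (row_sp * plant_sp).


D = 10000 / (row_sp * plant_sp)
  = 10000 / (0.75 * 0.15)
  = 10000 / 0.1125
  = 88888.89 plants/ha


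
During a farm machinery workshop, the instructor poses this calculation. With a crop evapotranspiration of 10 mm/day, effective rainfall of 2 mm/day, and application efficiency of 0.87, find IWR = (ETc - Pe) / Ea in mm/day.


IWR = (ETc - Pe) / Ea
    = (10 - 2) / 0.87
    = 8 / 0.87
    = 9.20 mm/day


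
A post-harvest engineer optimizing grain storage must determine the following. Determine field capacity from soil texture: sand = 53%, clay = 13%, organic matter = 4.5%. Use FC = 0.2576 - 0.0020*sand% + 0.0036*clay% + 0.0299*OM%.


FC = 0.2576 - 0.0020*53 + 0.0036*13 + 0.0299*4.5
   = 0.2576 - 0.1060 + 0.0468 + 0.1346
   = 0.3330


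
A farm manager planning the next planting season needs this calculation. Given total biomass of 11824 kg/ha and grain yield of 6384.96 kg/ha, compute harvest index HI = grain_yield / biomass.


HI = grain_yield / biomass
   = 6384.96 / 11824
   = 0.54


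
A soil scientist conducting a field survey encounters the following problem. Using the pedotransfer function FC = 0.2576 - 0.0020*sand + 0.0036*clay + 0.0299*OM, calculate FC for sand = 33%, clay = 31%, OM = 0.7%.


FC = 0.2576 - 0.0020*33 + 0.0036*31 + 0.0299*0.7
   = 0.2576 - 0.0660 + 0.1116 + 0.0209
   = 0.3241


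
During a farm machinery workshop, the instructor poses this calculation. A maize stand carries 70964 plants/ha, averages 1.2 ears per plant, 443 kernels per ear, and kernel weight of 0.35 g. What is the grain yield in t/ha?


Y = density * ears * kernels * kw
  = 70964 * 1.2 * 443 * 0.35 g/ha
  = 13203561.84 g/ha
  = 13203.56 kg/ha = 13.20 t/ha


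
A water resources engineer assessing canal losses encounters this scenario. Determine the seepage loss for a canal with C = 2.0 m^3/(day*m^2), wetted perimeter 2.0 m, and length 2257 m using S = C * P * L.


S = C * P * L
  = 2.0 * 2.0 * 2257
  = 9028 m^3/day


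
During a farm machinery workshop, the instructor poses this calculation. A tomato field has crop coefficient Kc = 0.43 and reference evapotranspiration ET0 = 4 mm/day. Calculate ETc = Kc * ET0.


ETc = Kc * ET0
    = 0.43 * 4
    = 1.72 mm/day


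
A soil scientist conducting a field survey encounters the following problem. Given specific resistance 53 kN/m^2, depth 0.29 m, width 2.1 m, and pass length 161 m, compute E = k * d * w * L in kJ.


E = k * d * w * L
  = 53 * 0.29 * 2.1 * 161
  = 5196.60 kJ


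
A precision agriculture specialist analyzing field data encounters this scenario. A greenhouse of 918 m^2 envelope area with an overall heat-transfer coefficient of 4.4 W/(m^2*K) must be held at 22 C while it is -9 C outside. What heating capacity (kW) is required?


dT = 22 - (-9) = 31 K
Q = U * A * dT
  = 4.4 * 918 * 31
  = 125215.20 W = 125.22 kW


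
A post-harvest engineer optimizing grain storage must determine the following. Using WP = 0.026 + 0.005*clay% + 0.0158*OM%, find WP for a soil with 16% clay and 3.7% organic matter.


WP = 0.026 + 0.005*16 + 0.0158*3.7
   = 0.026 + 0.0800 + 0.0585
   = 0.1645


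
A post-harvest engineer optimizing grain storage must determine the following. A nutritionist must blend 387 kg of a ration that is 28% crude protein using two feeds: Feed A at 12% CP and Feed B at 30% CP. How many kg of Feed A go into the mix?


parts_A = CP_b - target = 30 - 28 = 2
parts_B = target - CP_a = 28 - 12 = 16
total_parts = 2 + 16 = 18
Feed A = 387 * 2 / 18 = 43 kg
Feed B = 387 * 16 / 18 = 344 kg

43 kg


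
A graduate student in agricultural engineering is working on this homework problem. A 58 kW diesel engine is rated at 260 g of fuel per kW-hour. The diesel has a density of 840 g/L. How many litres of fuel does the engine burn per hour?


FC = P * BSFC / rho_fuel
   = 58 * 260 / 840
   = 15080 / 840
   = 17.95 L/h


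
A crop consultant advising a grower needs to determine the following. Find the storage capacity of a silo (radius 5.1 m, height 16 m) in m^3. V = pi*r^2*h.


V = pi * r^2 * h
  = pi * 5.1^2 * 16
  = pi * 26.01 * 16
  = 1307.41 m^3


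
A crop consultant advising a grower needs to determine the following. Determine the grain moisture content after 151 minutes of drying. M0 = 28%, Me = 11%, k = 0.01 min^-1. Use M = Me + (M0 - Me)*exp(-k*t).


M = Me + (M0 - Me) * e^(-k*t)
  = 11 + (28 - 11) * e^(-0.01*151)
  = 11 + 17 * e^(-1.510)
  = 11 + 17 * 0.22091
  = 11 + 3.7555
  = 14.76%


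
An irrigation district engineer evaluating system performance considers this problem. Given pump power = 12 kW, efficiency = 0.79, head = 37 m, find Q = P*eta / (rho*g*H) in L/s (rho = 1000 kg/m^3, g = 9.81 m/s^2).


Q = (P * 1000 * eta) / (rho * g * H)
  = (12 * 1000 * 0.79) / (1000 * 9.81 * 37)
  = 9480 / 362970
  = 0.02612 m^3/s = 26.12 L/s


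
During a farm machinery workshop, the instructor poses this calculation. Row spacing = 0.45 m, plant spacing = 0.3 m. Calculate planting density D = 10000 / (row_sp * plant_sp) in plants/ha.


D = 10000 / (row_sp * plant_sp)
  = 10000 / (0.45 * 0.3)
  = 10000 / 0.1350
  = 74074.07 plants/ha


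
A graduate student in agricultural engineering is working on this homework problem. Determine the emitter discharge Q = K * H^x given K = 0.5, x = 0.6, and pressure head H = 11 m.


Q = K * H^x
  = 0.5 * 11^0.6
  = 0.5 * 4.2154
  = 2.11 L/h


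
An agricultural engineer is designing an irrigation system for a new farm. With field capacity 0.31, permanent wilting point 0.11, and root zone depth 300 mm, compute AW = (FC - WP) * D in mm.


AW = (FC - WP) * D
   = (0.31 - 0.11) * 300
   = 0.20 * 300
   = 60 mm


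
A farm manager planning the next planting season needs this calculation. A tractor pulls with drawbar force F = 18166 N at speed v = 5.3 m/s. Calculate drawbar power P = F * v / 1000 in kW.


P = F * v / 1000
  = 18166 * 5.3 / 1000
  = 96279.80 / 1000
  = 96.28 kW


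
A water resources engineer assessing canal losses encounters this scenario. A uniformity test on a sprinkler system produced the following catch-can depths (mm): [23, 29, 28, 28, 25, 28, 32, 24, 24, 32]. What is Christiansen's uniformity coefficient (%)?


xbar = 273 / 10 = 27.300
sum|xi - xbar| = 26.400
CU = 100 * (1 - 26.400 / (10 * 27.300))
   = 100 * (1 - 0.0967)
   = 90.33%


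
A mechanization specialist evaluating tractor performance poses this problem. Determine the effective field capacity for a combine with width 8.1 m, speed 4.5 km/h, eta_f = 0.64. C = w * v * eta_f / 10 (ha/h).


C = w * v * eta_f / 10
  = 8.1 * 4.5 * 0.64 / 10
  = 23.33 / 10
  = 2.33 ha/h


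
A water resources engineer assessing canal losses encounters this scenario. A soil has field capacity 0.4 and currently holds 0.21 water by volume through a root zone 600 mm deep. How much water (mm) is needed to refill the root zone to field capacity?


SMD = (FC - theta) * D
    = (0.4 - 0.21) * 600
    = 0.190 * 600
    = 114 mm


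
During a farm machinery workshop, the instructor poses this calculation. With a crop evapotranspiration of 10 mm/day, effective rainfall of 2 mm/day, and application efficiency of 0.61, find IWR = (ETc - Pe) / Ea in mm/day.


IWR = (ETc - Pe) / Ea
    = (10 - 2) / 0.61
    = 8 / 0.61
    = 13.11 mm/day


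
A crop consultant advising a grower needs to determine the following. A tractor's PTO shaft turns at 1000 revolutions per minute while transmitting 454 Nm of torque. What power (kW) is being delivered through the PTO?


P = 2*pi*n*T / 60000
  = 2*pi * 1000 * 454 / 60000
  = 2852566.13 / 60000
  = 47.54 kW


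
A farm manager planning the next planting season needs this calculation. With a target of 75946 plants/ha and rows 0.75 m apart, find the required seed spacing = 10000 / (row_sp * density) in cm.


spacing = 10000 / (row_sp * density)
        = 10000 / (0.75 * 75946)
        = 10000 / 56959.50
        = 0.17556 m = 17.56 cm


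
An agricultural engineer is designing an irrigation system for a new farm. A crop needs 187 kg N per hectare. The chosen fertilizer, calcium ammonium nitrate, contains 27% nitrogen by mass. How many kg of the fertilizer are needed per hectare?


Rate = N_required / (N_content / 100)
     = 187 / (27 / 100)
     = 187 / 0.27
     = 692.59 kg/ha


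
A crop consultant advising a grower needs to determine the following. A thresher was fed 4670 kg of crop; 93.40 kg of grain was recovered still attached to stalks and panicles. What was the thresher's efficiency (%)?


eta = (total - unthreshed) / total * 100
    = (4670 - 93.40) / 4670 * 100
    = 4576.60 / 4670 * 100
    = 98%


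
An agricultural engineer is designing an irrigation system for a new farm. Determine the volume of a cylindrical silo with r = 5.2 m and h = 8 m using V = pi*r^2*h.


V = pi * r^2 * h
  = pi * 5.2^2 * 8
  = pi * 27.04 * 8
  = 679.59 m^3


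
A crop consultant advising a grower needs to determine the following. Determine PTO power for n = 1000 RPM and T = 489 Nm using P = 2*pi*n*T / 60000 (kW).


P = 2*pi*n*T / 60000
  = 2*pi * 1000 * 489 / 60000
  = 3072477.62 / 60000
  = 51.21 kW


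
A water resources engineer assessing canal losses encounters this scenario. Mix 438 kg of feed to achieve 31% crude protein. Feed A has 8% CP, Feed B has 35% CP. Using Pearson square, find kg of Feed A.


parts_A = CP_b - target = 35 - 31 = 4
parts_B = target - CP_a = 31 - 8 = 23
total_parts = 4 + 23 = 27
Feed A = 438 * 4 / 27 = 64.89 kg
Feed B = 438 * 23 / 27 = 373.11 kg

64.89 kg


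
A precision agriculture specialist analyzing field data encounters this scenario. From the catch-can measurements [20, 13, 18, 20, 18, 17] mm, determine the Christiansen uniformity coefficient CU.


xbar = 106 / 6 = 17.667
sum|xi - xbar| = 10.667
CU = 100 * (1 - 10.667 / (6 * 17.667))
   = 100 * (1 - 0.1006)
   = 89.94%


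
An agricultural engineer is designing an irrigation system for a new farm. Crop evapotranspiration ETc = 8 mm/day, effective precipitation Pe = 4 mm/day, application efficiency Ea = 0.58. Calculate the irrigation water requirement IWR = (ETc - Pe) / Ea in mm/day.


IWR = (ETc - Pe) / Ea
    = (8 - 4) / 0.58
    = 4 / 0.58
    = 6.90 mm/day


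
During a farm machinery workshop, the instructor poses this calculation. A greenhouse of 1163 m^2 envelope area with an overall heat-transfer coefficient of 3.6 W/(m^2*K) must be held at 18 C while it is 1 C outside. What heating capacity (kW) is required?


dT = 18 - (1) = 17 K
Q = U * A * dT
  = 3.6 * 1163 * 17
  = 71175.60 W = 71.18 kW
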